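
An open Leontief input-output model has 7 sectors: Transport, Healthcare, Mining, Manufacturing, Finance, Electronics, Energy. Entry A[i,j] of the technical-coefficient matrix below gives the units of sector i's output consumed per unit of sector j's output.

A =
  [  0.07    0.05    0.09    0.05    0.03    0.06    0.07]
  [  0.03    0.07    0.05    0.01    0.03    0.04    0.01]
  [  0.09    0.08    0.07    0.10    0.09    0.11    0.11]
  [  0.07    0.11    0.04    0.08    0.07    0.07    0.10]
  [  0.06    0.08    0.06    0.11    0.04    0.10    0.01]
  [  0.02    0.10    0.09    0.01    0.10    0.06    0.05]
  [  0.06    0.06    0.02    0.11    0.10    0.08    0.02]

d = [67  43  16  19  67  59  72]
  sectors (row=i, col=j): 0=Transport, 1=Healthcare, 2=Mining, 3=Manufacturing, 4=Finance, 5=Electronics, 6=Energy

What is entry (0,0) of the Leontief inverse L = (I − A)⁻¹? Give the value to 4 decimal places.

Form M = I − A:
  [  0.93   -0.05   -0.09   -0.05   -0.03   -0.06   -0.07]
  [ -0.03    0.93   -0.05   -0.01   -0.03   -0.04   -0.01]
  [ -0.09   -0.08    0.93   -0.10   -0.09   -0.11   -0.11]
  [ -0.07   -0.11   -0.04    0.92   -0.07   -0.07   -0.10]
  [ -0.06   -0.08   -0.06   -0.11    0.96   -0.10   -0.01]
  [ -0.02   -0.10   -0.09   -0.01   -0.10    0.94   -0.05]
  [ -0.06   -0.06   -0.02   -0.11   -0.10   -0.08    0.98]
Leontief inverse L = M⁻¹:
  [  1.1150    0.1109    0.1374    0.1015    0.0827    0.1180    0.1134]
  [  0.0528    1.1033    0.0771    0.0345    0.0565    0.0706    0.0314]
  [  0.1554    0.1741    1.1408    0.1770    0.1684    0.1965    0.1707]
  [  0.1220    0.1853    0.0958    1.1407    0.1314    0.1382    0.1462]
  [  0.1054    0.1491    0.1123    0.1590    1.0943    0.1593    0.0572]
  [  0.0623    0.1610    0.1370    0.0604    0.1497    1.1185    0.0862]
  [  0.1042    0.1270    0.0698    0.1611    0.1506    0.1386    1.0620]
Total output x = L · d:
  x_0 = 1.1150·67 + 0.1109·43 + 0.1374·16 + 0.1015·19 + 0.0827·67 + 0.1180·59 + 0.1134·72 = 104.2640
  x_1 = 0.0528·67 + 1.1033·43 + 0.0771·16 + 0.0345·19 + 0.0565·67 + 0.0706·59 + 0.0314·72 = 63.0797
  x_2 = 0.1554·67 + 0.1741·43 + 1.1408·16 + 0.1770·19 + 0.1684·67 + 0.1965·59 + 0.1707·72 = 74.6842
  x_3 = 0.1220·67 + 0.1853·43 + 0.0958·16 + 1.1407·19 + 0.1314·67 + 0.1382·59 + 0.1462·72 = 66.8317
  x_4 = 0.1054·67 + 0.1491·43 + 0.1123·16 + 0.1590·19 + 1.0943·67 + 0.1593·59 + 0.0572·72 = 105.1194
  x_5 = 0.0623·67 + 0.1610·43 + 0.1370·16 + 0.0604·19 + 0.1497·67 + 1.1185·59 + 0.0862·72 = 96.6627
  x_6 = 0.1042·67 + 0.1270·43 + 0.0698·16 + 0.1611·19 + 0.1506·67 + 0.1386·59 + 1.0620·72 = 111.3579

L[0,0] = 1.1150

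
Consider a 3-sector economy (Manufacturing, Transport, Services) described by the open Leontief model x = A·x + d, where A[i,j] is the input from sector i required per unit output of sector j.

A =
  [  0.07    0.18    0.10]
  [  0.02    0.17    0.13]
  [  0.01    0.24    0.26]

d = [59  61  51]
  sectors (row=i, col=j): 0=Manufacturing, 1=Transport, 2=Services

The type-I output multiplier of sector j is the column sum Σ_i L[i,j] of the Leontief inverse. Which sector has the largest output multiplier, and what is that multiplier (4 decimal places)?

Form M = I − A:
  [  0.93   -0.18   -0.10]
  [ -0.02    0.83   -0.13]
  [ -0.01   -0.24    0.74]
Leontief inverse L = M⁻¹:
  [  1.0837    0.2922    0.1978]
  [  0.0299    1.2774    0.2284]
  [  0.0244    0.4182    1.4281]
Total output x = L · d:
  x_0 = 1.0837·59 + 0.2922·61 + 0.1978·51 = 91.8481
  x_1 = 0.0299·59 + 1.2774·61 + 0.2284·51 = 91.3358
  x_2 = 0.0244·59 + 0.4182·61 + 1.4281·51 = 99.7825
Output multipliers (column sums of L):
  Manufacturing: 1.1380
  Transport: 1.9878
  Services: 1.8543

Transport (1.9878)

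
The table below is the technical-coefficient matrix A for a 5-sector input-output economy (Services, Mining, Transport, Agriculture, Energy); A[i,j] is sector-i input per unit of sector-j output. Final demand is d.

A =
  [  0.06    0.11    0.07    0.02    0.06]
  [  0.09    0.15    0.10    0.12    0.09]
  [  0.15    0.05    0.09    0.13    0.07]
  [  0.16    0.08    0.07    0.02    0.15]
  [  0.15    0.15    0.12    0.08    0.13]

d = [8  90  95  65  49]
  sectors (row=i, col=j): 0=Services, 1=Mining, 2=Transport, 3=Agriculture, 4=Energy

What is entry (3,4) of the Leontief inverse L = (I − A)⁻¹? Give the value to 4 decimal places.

L[3,4] = 0.2382

Form M = I − A:
  [  0.94   -0.11   -0.07   -0.02   -0.06]
  [ -0.09    0.85   -0.10   -0.12   -0.09]
  [ -0.15   -0.05    0.91   -0.13   -0.07]
  [ -0.16   -0.08   -0.07    0.98   -0.15]
  [ -0.15   -0.15   -0.12   -0.08    0.87]
Leontief inverse L = M⁻¹:
  [  1.1332    0.1822    0.1285    0.0723    0.1198]
  [  0.2192    1.2704    0.1981    0.2024    0.1974]
  [  0.2595    0.1489    1.1712    0.1920    0.1606]
  [  0.2664    0.1882    0.1564    1.0891    0.2382]
  [  0.2934    0.2883    0.2322    0.1740    1.2482]
Total output x = L · d:
  x_0 = 1.1332·8 + 0.1822·90 + 0.1285·95 + 0.0723·65 + 0.1198·49 = 48.2377
  x_1 = 0.2192·8 + 1.2704·90 + 0.1981·95 + 0.2024·65 + 0.1974·49 = 157.7298
  x_2 = 0.2595·8 + 0.1489·90 + 1.1712·95 + 0.1920·65 + 0.1606·49 = 147.0876
  x_3 = 0.2664·8 + 0.1882·90 + 0.1564·95 + 1.0891·65 + 0.2382·49 = 116.3837
  x_4 = 0.2934·8 + 0.2883·90 + 0.2322·95 + 0.1740·65 + 1.2482·49 = 122.8234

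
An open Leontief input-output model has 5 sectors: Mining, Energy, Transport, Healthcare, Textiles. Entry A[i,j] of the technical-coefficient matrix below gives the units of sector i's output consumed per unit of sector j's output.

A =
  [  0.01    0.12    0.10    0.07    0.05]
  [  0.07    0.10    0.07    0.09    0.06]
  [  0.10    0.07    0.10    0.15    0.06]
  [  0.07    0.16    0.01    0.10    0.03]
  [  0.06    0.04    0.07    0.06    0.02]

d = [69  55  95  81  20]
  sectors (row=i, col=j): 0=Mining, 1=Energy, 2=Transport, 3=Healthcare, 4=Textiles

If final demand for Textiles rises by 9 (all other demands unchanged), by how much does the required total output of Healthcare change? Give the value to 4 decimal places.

Form M = I − A:
  [  0.99   -0.12   -0.10   -0.07   -0.05]
  [ -0.07    0.90   -0.07   -0.09   -0.06]
  [ -0.10   -0.07    0.90   -0.15   -0.06]
  [ -0.07   -0.16   -0.01    0.90   -0.03]
  [ -0.06   -0.04   -0.07   -0.06    0.98]
Leontief inverse L = M⁻¹:
  [  1.0502    0.1768    0.1378    0.1274    0.0767]
  [  0.1095    1.1649    0.1113    0.1494    0.0883]
  [  0.1485    0.1533    1.1494    0.2247    0.0942]
  [  0.1057    0.2253    0.0465    1.1534    0.0573]
  [  0.0858    0.0831    0.0979    0.1006    1.0390]
Total output x = L · d:
  x_0 = 1.0502·69 + 0.1768·55 + 0.1378·95 + 0.1274·81 + 0.0767·20 = 107.1394
  x_1 = 0.1095·69 + 1.1649·55 + 0.1113·95 + 0.1494·81 + 0.0883·20 = 96.0684
  x_2 = 0.1485·69 + 0.1533·55 + 1.1494·95 + 0.2247·81 + 0.0942·20 = 147.9602
  x_3 = 0.1057·69 + 0.2253·55 + 0.0465·95 + 1.1534·81 + 0.0573·20 = 118.6800
  x_4 = 0.0858·69 + 0.0831·55 + 0.0979·95 + 0.1006·81 + 1.0390·20 = 48.7236
Δx_3 = L[3,4] · Δd_4 = 0.0573 · 9 = 0.5161

0.5161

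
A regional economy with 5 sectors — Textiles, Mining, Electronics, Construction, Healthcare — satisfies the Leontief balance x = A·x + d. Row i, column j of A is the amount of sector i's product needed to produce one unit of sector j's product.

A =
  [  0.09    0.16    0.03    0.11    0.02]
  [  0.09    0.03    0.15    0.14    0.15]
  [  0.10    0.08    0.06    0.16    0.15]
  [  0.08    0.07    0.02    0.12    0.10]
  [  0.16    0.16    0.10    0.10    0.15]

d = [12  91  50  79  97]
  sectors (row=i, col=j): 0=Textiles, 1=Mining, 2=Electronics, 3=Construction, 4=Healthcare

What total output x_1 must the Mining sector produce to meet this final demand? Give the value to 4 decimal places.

Form M = I − A:
  [  0.91   -0.16   -0.03   -0.11   -0.02]
  [ -0.09    0.97   -0.15   -0.14   -0.15]
  [ -0.10   -0.08    0.94   -0.16   -0.15]
  [ -0.08   -0.07   -0.02    0.88   -0.10]
  [ -0.16   -0.16   -0.10   -0.10    0.85]
Leontief inverse L = M⁻¹:
  [  1.1700    0.2339    0.0909    0.2125    0.1098]
  [  0.2132    1.1516    0.2265    0.2830    0.2815]
  [  0.2191    0.1969    1.1379    0.2969    0.2756]
  [  0.1630    0.1516    0.0752    1.2158    0.1869]
  [  0.3053    0.3018    0.2025    0.2712    1.3046]
Total output x = L · d:
  x_0 = 1.1700·12 + 0.2339·91 + 0.0909·50 + 0.2125·79 + 0.1098·97 = 67.3136
  x_1 = 0.2132·12 + 1.1516·91 + 0.2265·50 + 0.2830·79 + 0.2815·97 = 168.3528
  x_2 = 0.2191·12 + 0.1969·91 + 1.1379·50 + 0.2969·79 + 0.2756·97 = 127.6306
  x_3 = 0.1630·12 + 0.1516·91 + 0.0752·50 + 1.2158·79 + 0.1869·97 = 133.6870
  x_4 = 0.3053·12 + 0.3018·91 + 0.2025·50 + 0.2712·79 + 1.3046·97 = 189.2216

168.3528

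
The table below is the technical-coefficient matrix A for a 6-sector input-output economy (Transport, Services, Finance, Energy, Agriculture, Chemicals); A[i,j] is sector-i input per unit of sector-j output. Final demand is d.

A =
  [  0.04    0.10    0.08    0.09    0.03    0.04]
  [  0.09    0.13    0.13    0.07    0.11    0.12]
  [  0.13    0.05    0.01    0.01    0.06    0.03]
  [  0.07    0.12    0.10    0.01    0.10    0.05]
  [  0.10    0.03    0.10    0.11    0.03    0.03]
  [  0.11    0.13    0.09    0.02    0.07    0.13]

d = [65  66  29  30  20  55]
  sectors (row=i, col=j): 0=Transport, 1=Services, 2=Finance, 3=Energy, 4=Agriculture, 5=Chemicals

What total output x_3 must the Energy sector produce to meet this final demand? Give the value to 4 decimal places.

67.7911

Form M = I − A:
  [  0.96   -0.10   -0.08   -0.09   -0.03   -0.04]
  [ -0.09    0.87   -0.13   -0.07   -0.11   -0.12]
  [ -0.13   -0.05    0.99   -0.01   -0.06   -0.03]
  [ -0.07   -0.12   -0.10    0.99   -0.10   -0.05]
  [ -0.10   -0.03   -0.10   -0.11    0.97   -0.03]
  [ -0.11   -0.13   -0.09   -0.02   -0.07    0.87]
Leontief inverse L = M⁻¹:
  [  1.1041    0.1682    0.1401    0.1245    0.0811    0.0887]
  [  0.2002    1.2409    0.2301    0.1334    0.1895    0.2025]
  [  0.1725    0.0994    1.0566    0.0448    0.0912    0.0638]
  [  0.1463    0.1935    0.1692    1.0580    0.1536    0.1053]
  [  0.1607    0.0950    0.1552    0.1439    1.0762    0.0712]
  [  0.2036    0.2291    0.1778    0.0762    0.1381    1.2057]
Total output x = L · d:
  x_0 = 1.1041·65 + 0.1682·66 + 0.1401·29 + 0.1245·30 + 0.0811·20 + 0.0887·55 = 97.1704
  x_1 = 0.2002·65 + 1.2409·66 + 0.2301·29 + 0.1334·30 + 0.1895·20 + 0.2025·55 = 120.5105
  x_2 = 0.1725·65 + 0.0994·66 + 1.0566·29 + 0.0448·30 + 0.0912·20 + 0.0638·55 = 55.0910
  x_3 = 0.1463·65 + 0.1935·66 + 0.1692·29 + 1.0580·30 + 0.1536·20 + 0.1053·55 = 67.7911
  x_4 = 0.1607·65 + 0.0950·66 + 0.1552·29 + 0.1439·30 + 1.0762·20 + 0.0712·55 = 50.9738
  x_5 = 0.2036·65 + 0.2291·66 + 0.1778·29 + 0.0762·30 + 0.1381·20 + 1.2057·55 = 104.8704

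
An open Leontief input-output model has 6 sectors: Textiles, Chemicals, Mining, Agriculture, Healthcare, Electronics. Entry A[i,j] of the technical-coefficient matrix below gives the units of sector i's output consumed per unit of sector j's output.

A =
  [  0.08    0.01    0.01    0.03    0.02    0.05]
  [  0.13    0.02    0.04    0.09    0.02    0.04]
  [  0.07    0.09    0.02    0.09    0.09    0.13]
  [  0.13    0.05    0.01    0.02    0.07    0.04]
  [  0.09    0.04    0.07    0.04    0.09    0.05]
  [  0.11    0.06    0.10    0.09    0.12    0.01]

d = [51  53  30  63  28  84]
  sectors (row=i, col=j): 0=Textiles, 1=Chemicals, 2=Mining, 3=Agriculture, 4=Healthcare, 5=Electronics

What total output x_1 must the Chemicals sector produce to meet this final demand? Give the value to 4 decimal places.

Form M = I − A:
  [  0.92   -0.01   -0.01   -0.03   -0.02   -0.05]
  [ -0.13    0.98   -0.04   -0.09   -0.02   -0.04]
  [ -0.07   -0.09    0.98   -0.09   -0.09   -0.13]
  [ -0.13   -0.05   -0.01    0.98   -0.07   -0.04]
  [ -0.09   -0.04   -0.07   -0.04    0.91   -0.05]
  [ -0.11   -0.06   -0.10   -0.09   -0.12    0.99]
Leontief inverse L = M⁻¹:
  [  1.1094    0.0211    0.0219    0.0453    0.0389    0.0636]
  [  0.1799    1.0392    0.0557    0.1141    0.0497    0.0655]
  [  0.1497    0.1210    1.0551    0.1334    0.1421    0.1636]
  [  0.1758    0.0654    0.0284    1.0441    0.0966    0.0623]
  [  0.1469    0.0650    0.0940    0.0728    1.1293    0.0824]
  [  0.1831    0.0914    0.1264    0.1292    0.1674    1.0533]
Total output x = L · d:
  x_0 = 1.1094·51 + 0.0211·53 + 0.0219·30 + 0.0453·63 + 0.0389·28 + 0.0636·84 = 67.6409
  x_1 = 0.1799·51 + 1.0392·53 + 0.0557·30 + 0.1141·63 + 0.0497·28 + 0.0655·84 = 80.0053
  x_2 = 0.1497·51 + 0.1210·53 + 1.0551·30 + 0.1334·63 + 0.1421·28 + 0.1636·84 = 71.8267
  x_3 = 0.1758·51 + 0.0654·53 + 0.0284·30 + 1.0441·63 + 0.0966·28 + 0.0623·84 = 87.0043
  x_4 = 0.1469·51 + 0.0650·53 + 0.0940·30 + 0.0728·63 + 1.1293·28 + 0.0824·84 = 56.8786
  x_5 = 0.1831·51 + 0.0914·53 + 0.1264·30 + 0.1292·63 + 0.1674·28 + 1.0533·84 = 119.2720

80.0053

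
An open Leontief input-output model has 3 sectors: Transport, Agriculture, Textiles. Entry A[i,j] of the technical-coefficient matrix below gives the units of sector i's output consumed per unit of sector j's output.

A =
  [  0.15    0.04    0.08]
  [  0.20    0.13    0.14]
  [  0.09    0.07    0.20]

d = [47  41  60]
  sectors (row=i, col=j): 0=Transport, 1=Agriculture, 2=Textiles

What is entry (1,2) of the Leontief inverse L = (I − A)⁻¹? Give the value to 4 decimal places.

Form M = I − A:
  [  0.85   -0.04   -0.08]
  [ -0.20    0.87   -0.14]
  [ -0.09   -0.07    0.80]
Leontief inverse L = M⁻¹:
  [  1.2060    0.0661    0.1322]
  [  0.3033    1.1825    0.2373]
  [  0.1622    0.1109    1.2856]
Total output x = L · d:
  x_0 = 1.2060·47 + 0.0661·41 + 0.1322·60 = 67.3220
  x_1 = 0.3033·47 + 1.1825·41 + 0.2373·60 = 76.9743
  x_2 = 0.1622·47 + 0.1109·41 + 1.2856·60 = 89.3090

L[1,2] = 0.2373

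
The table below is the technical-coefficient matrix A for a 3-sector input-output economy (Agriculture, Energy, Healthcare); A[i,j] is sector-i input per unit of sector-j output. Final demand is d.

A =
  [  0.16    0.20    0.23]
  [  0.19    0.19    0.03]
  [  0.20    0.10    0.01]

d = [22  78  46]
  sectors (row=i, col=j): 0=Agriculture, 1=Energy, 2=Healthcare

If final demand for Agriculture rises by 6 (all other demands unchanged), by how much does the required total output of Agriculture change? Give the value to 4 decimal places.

8.1158

Form M = I − A:
  [  0.84   -0.20   -0.23]
  [ -0.19    0.81   -0.03]
  [ -0.20   -0.10    0.99]
Leontief inverse L = M⁻¹:
  [  1.3526    0.3742    0.3256]
  [  0.3286    1.3301    0.1167]
  [  0.3065    0.2099    1.0877]
Total output x = L · d:
  x_0 = 1.3526·22 + 0.3742·78 + 0.3256·46 = 73.9209
  x_1 = 0.3286·22 + 1.3301·78 + 0.1167·46 = 116.3450
  x_2 = 0.3065·22 + 0.2099·78 + 1.0877·46 = 73.1502
Δx_0 = L[0,0] · Δd_0 = 1.3526 · 6 = 8.1158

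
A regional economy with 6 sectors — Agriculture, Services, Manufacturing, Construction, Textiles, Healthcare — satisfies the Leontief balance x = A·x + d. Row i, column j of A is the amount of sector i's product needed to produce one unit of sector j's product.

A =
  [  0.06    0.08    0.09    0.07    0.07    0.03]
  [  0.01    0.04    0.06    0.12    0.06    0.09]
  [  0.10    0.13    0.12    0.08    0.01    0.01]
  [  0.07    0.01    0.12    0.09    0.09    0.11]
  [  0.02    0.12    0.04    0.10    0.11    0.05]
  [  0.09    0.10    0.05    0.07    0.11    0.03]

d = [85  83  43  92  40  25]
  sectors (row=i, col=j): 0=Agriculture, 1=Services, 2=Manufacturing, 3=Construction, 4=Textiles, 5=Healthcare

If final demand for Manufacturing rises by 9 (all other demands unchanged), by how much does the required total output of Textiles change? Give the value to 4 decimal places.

Form M = I − A:
  [  0.94   -0.08   -0.09   -0.07   -0.07   -0.03]
  [ -0.01    0.96   -0.06   -0.12   -0.06   -0.09]
  [ -0.10   -0.13    0.88   -0.08   -0.01   -0.01]
  [ -0.07   -0.01   -0.12    0.91   -0.09   -0.11]
  [ -0.02   -0.12   -0.04   -0.10    0.89   -0.05]
  [ -0.09   -0.10   -0.05   -0.07   -0.11    0.97]
Leontief inverse L = M⁻¹:
  [  1.1004    0.1355    0.1494    0.1341    0.1195    0.0695]
  [  0.0524    1.0915    0.1170    0.1808    0.1134    0.1304]
  [  0.1464    0.1881    1.1906    0.1515    0.0596    0.0545]
  [  0.1263    0.0842    0.1934    1.1656    0.1547    0.1539]
  [  0.0599    0.1772    0.1007    0.1732    1.1712    0.0993]
  [  0.1310    0.1610    0.1127    0.1426    0.1698    1.0760]
Total output x = L · d:
  x_0 = 1.1004·85 + 0.1355·83 + 0.1494·43 + 0.1341·92 + 0.1195·40 + 0.0695·25 = 130.0630
  x_1 = 0.0524·85 + 1.0915·83 + 0.1170·43 + 0.1808·92 + 0.1134·40 + 0.1304·25 = 124.5114
  x_2 = 0.1464·85 + 0.1881·83 + 1.1906·43 + 0.1515·92 + 0.0596·40 + 0.0545·25 = 96.9459
  x_3 = 0.1263·85 + 0.0842·83 + 0.1934·43 + 1.1656·92 + 0.1547·40 + 0.1539·25 = 143.3023
  x_4 = 0.0599·85 + 0.1772·83 + 0.1007·43 + 0.1732·92 + 1.1712·40 + 0.0993·25 = 89.3914
  x_5 = 0.1310·85 + 0.1610·83 + 0.1127·43 + 0.1426·92 + 0.1698·40 + 1.0760·25 = 76.1529
Δx_4 = L[4,2] · Δd_2 = 0.1007 · 9 = 0.9063

0.9063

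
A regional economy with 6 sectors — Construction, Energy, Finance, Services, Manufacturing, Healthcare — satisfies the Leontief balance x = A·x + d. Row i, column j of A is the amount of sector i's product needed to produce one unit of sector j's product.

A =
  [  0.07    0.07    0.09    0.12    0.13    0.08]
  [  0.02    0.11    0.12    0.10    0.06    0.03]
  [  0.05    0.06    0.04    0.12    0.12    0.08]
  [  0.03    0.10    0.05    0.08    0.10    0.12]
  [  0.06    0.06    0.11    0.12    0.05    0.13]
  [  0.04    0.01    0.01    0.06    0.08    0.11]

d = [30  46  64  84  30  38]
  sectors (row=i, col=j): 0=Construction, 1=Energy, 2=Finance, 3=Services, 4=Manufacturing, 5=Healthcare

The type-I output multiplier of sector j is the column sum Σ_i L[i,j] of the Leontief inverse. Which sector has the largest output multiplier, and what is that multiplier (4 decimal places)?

Form M = I − A:
  [  0.93   -0.07   -0.09   -0.12   -0.13   -0.08]
  [ -0.02    0.89   -0.12   -0.10   -0.06   -0.03]
  [ -0.05   -0.06    0.96   -0.12   -0.12   -0.08]
  [ -0.03   -0.10   -0.05    0.92   -0.10   -0.12]
  [ -0.06   -0.06   -0.11   -0.12    0.95   -0.13]
  [ -0.04   -0.01   -0.01   -0.06   -0.08    0.89]
Leontief inverse L = M⁻¹:
  [  1.1162    0.1406    0.1610    0.2225    0.2207    0.1818]
  [  0.0535    1.1701    0.1768    0.1811    0.1314    0.1037]
  [  0.0879    0.1189    1.0993    0.2039    0.1939    0.1665]
  [  0.0665    0.1570    0.1083    1.1625    0.1722    0.2029]
  [  0.1014    0.1222    0.1683    0.2112    1.1365    0.2228]
  [  0.0654    0.0424    0.0440    0.1117    0.1273    1.1685]
Total output x = L · d:
  x_0 = 1.1162·30 + 0.1406·46 + 0.1610·64 + 0.2225·84 + 0.2207·30 + 0.1818·38 = 82.4722
  x_1 = 0.0535·30 + 1.1701·46 + 0.1768·64 + 0.1811·84 + 0.1314·30 + 0.1037·38 = 89.8426
  x_2 = 0.0879·30 + 0.1189·46 + 1.0993·64 + 0.2039·84 + 0.1939·30 + 0.1665·38 = 107.7399
  x_3 = 0.0665·30 + 0.1570·46 + 0.1083·64 + 1.1625·84 + 0.1722·30 + 0.2029·38 = 126.6731
  x_4 = 0.1014·30 + 0.1222·46 + 0.1683·64 + 0.2112·84 + 1.1365·30 + 0.2228·38 = 79.7411
  x_5 = 0.0654·30 + 0.0424·46 + 0.0440·64 + 0.1117·84 + 0.1273·30 + 1.1685·38 = 64.3308
Output multipliers (column sums of L):
  Construction: 1.4908
  Energy: 1.7511
  Finance: 1.7577
  Services: 2.0930
  Manufacturing: 1.9819
  Healthcare: 2.0463

Services (2.0930)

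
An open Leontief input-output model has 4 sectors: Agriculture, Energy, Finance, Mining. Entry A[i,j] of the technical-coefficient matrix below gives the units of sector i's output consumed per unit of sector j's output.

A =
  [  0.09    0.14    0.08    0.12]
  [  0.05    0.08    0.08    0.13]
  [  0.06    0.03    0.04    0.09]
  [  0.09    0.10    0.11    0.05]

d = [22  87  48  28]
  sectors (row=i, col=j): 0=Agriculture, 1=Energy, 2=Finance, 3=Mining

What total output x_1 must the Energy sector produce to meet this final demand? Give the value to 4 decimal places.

Form M = I − A:
  [  0.91   -0.14   -0.08   -0.12]
  [ -0.05    0.92   -0.08   -0.13]
  [ -0.06   -0.03    0.96   -0.09]
  [ -0.09   -0.10   -0.11    0.95]
Leontief inverse L = M⁻¹:
  [  1.1365    0.1972    0.1321    0.1831]
  [  0.0871    1.1233    0.1211    0.1762]
  [  0.0856    0.0609    1.0677    0.1203]
  [  0.1268    0.1440    0.1489    1.1025]
Total output x = L · d:
  x_0 = 1.1365·22 + 0.1972·87 + 0.1321·48 + 0.1831·28 = 53.6243
  x_1 = 0.0871·22 + 1.1233·87 + 0.1211·48 + 0.1762·28 = 110.3893
  x_2 = 0.0856·22 + 0.0609·87 + 1.0677·48 + 0.1203·28 = 61.8008
  x_3 = 0.1268·22 + 0.1440·87 + 0.1489·48 + 1.1025·28 = 53.3297

110.3893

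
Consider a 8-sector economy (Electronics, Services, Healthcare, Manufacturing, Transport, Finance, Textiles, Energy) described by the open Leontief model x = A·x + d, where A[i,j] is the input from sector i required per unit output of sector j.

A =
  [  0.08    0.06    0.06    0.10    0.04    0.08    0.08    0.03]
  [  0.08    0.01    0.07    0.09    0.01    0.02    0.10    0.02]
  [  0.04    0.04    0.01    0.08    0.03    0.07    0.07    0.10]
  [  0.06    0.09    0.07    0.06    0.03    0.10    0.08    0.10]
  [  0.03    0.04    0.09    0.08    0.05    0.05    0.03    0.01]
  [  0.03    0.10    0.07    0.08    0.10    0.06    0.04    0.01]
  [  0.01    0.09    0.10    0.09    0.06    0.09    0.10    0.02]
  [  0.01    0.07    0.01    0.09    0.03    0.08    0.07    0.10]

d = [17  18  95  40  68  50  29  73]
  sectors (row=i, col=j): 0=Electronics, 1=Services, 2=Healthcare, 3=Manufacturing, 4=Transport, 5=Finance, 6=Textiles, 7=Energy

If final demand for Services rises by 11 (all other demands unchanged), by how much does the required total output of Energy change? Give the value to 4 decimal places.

1.4423

Form M = I − A:
  [  0.92   -0.06   -0.06   -0.10   -0.04   -0.08   -0.08   -0.03]
  [ -0.08    0.99   -0.07   -0.09   -0.01   -0.02   -0.10   -0.02]
  [ -0.04   -0.04    0.99   -0.08   -0.03   -0.07   -0.07   -0.10]
  [ -0.06   -0.09   -0.07    0.94   -0.03   -0.10   -0.08   -0.10]
  [ -0.03   -0.04   -0.09   -0.08    0.95   -0.05   -0.03   -0.01]
  [ -0.03   -0.10   -0.07   -0.08   -0.10    0.94   -0.04   -0.01]
  [ -0.01   -0.09   -0.10   -0.09   -0.06   -0.09    0.90   -0.02]
  [ -0.01   -0.07   -0.01   -0.09   -0.03   -0.08   -0.07    0.90]
Leontief inverse L = M⁻¹:
  [  1.1263    0.1294    0.1261    0.1863    0.0874    0.1544    0.1570    0.0813]
  [  0.1147    1.0654    0.1203    0.1568    0.0456    0.0814    0.1619    0.0633]
  [  0.0744    0.0998    1.0630    0.1518    0.0695    0.1326    0.1334    0.1449]
  [  0.1077    0.1647    0.1382    1.1558    0.0814    0.1794    0.1643    0.1576]
  [  0.0626    0.0869    0.1342    0.1398    1.0823    0.1017    0.0825    0.0495]
  [  0.0724    0.1564    0.1299    0.1565    0.1403    1.1219    0.1066    0.0541]
  [  0.0554    0.1599    0.1688    0.1788    0.1091    0.1647    1.1795    0.0733]
  [  0.0459    0.1311    0.0655    0.1640    0.0705    0.1434    0.1362    1.1465]
Total output x = L · d:
  x_0 = 1.1263·17 + 0.1294·18 + 0.1261·95 + 0.1863·40 + 0.0874·68 + 0.1544·50 + 0.1570·29 + 0.0813·73 = 65.0665
  x_1 = 0.1147·17 + 1.0654·18 + 0.1203·95 + 0.1568·40 + 0.0456·68 + 0.0814·50 + 0.1619·29 + 0.0633·73 = 55.3108
  x_2 = 0.0744·17 + 0.0998·18 + 1.0630·95 + 0.1518·40 + 0.0695·68 + 0.1326·50 + 0.1334·29 + 0.1449·73 = 135.9182
  x_3 = 0.1077·17 + 0.1647·18 + 0.1382·95 + 1.1558·40 + 0.0814·68 + 0.1794·50 + 0.1643·29 + 0.1576·73 = 94.9235
  x_4 = 0.0626·17 + 0.0869·18 + 0.1342·95 + 0.1398·40 + 1.0823·68 + 0.1017·50 + 0.0825·29 + 0.0495·73 = 105.6618
  x_5 = 0.0724·17 + 0.1564·18 + 0.1299·95 + 0.1565·40 + 0.1403·68 + 1.1219·50 + 0.1066·29 + 0.0541·73 = 95.3205
  x_6 = 0.0554·17 + 0.1599·18 + 0.1688·95 + 0.1788·40 + 0.1091·68 + 0.1647·50 + 1.1795·29 + 0.0733·73 = 82.2141
  x_7 = 0.0459·17 + 0.1311·18 + 0.0655·95 + 0.1640·40 + 0.0705·68 + 0.1434·50 + 0.1362·29 + 1.1465·73 = 115.5280
Δx_7 = L[7,1] · Δd_1 = 0.1311 · 11 = 1.4423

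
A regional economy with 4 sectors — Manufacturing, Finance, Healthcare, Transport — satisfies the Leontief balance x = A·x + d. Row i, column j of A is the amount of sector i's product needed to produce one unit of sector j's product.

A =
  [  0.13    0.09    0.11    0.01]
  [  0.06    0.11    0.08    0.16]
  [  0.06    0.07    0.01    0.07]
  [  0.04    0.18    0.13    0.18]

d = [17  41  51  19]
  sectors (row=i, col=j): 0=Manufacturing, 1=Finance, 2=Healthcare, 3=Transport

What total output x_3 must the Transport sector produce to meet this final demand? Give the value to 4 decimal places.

Form M = I − A:
  [  0.87   -0.09   -0.11   -0.01]
  [ -0.06    0.89   -0.08   -0.16]
  [ -0.06   -0.07    0.99   -0.07]
  [ -0.04   -0.18   -0.13    0.82]
Leontief inverse L = M⁻¹:
  [  1.1719    0.1412    0.1488    0.0546]
  [  0.1034    1.1949    0.1404    0.2464]
  [  0.0849    0.1134    1.0434    0.1122]
  [  0.0933    0.2872    0.2035    1.2941]
Total output x = L · d:
  x_0 = 1.1719·17 + 0.1412·41 + 0.1488·51 + 0.0546·19 = 34.3390
  x_1 = 0.1034·17 + 1.1949·41 + 0.1404·51 + 0.2464·19 = 62.5928
  x_2 = 0.0849·17 + 0.1134·41 + 1.0434·51 + 0.1122·19 = 61.4391
  x_3 = 0.0933·17 + 0.2872·41 + 0.2035·51 + 1.2941·19 = 48.3260

48.3260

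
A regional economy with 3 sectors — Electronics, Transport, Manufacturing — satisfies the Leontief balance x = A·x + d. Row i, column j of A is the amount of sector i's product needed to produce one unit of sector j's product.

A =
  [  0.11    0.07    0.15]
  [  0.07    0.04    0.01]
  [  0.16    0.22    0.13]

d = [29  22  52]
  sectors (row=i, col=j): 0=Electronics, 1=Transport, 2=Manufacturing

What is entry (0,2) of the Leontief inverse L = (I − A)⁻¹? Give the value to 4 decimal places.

Form M = I − A:
  [  0.89   -0.07   -0.15]
  [ -0.07    0.96   -0.01]
  [ -0.16   -0.22    0.87]
Leontief inverse L = M⁻¹:
  [  1.1705    0.1319    0.2033]
  [  0.0878    1.0543    0.0273]
  [  0.2375    0.2909    1.1937]
Total output x = L · d:
  x_0 = 1.1705·29 + 0.1319·22 + 0.2033·52 = 47.4214
  x_1 = 0.0878·29 + 1.0543·22 + 0.0273·52 = 27.1595
  x_2 = 0.2375·29 + 0.2909·22 + 1.1937·52 = 75.3592

L[0,2] = 0.2033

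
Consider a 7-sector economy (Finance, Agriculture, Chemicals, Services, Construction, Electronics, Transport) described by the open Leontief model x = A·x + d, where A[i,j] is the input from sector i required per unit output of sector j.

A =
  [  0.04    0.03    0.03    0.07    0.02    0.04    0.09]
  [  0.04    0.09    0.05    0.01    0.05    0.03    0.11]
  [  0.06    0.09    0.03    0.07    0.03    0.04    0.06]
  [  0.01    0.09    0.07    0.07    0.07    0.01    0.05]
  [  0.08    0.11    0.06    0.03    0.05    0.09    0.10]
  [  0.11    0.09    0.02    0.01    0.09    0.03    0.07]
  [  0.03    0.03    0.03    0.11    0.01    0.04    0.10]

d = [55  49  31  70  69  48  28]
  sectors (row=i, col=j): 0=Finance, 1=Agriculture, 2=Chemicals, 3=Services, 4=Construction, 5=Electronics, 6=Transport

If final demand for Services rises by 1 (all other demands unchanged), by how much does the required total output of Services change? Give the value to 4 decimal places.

Form M = I − A:
  [  0.96   -0.03   -0.03   -0.07   -0.02   -0.04   -0.09]
  [ -0.04    0.91   -0.05   -0.01   -0.05   -0.03   -0.11]
  [ -0.06   -0.09    0.97   -0.07   -0.03   -0.04   -0.06]
  [ -0.01   -0.09   -0.07    0.93   -0.07   -0.01   -0.05]
  [ -0.08   -0.11   -0.06   -0.03    0.95   -0.09   -0.10]
  [ -0.11   -0.09   -0.02   -0.01   -0.09    0.97   -0.07]
  [ -0.03   -0.03   -0.03   -0.11   -0.01   -0.04    0.90]
Leontief inverse L = M⁻¹:
  [  1.0630    0.0655    0.0515    0.1023    0.0419    0.0584    0.1326]
  [  0.0700    1.1329    0.0747    0.0456    0.0738    0.0551    0.1655]
  [  0.0881    0.1344    1.0563    0.1034    0.0570    0.0623    0.1126]
  [  0.0386    0.1385    0.0977    1.1026    0.0968    0.0345    0.1020]
  [  0.1237    0.1699    0.0931    0.0751    1.0861    0.1229    0.1737]
  [  0.1446    0.1375    0.0481    0.0468    0.1171    1.0599    0.1325]
  [  0.0532    0.0693    0.0545    0.1461    0.0349    0.0585    1.1451]
Total output x = L · d:
  x_0 = 1.0630·55 + 0.0655·49 + 0.0515·31 + 0.1023·70 + 0.0419·69 + 0.0584·48 + 0.1326·28 = 79.8376
  x_1 = 0.0700·55 + 1.1329·49 + 0.0747·31 + 0.0456·70 + 0.0738·69 + 0.0551·48 + 0.1655·28 = 77.2422
  x_2 = 0.0881·55 + 0.1344·49 + 1.0563·31 + 0.1034·70 + 0.0570·69 + 0.0623·48 + 0.1126·28 = 61.4931
  x_3 = 0.0386·55 + 0.1385·49 + 0.0977·31 + 1.1026·70 + 0.0968·69 + 0.0345·48 + 0.1020·28 = 100.3010
  x_4 = 0.1237·55 + 0.1699·49 + 0.0931·31 + 0.0751·70 + 1.0861·69 + 0.1229·48 + 0.1737·28 = 108.9738
  x_5 = 0.1446·55 + 0.1375·49 + 0.0481·31 + 0.0468·70 + 0.1171·69 + 1.0599·48 + 0.1325·28 = 82.1243
  x_6 = 0.0532·55 + 0.0693·49 + 0.0545·31 + 0.1461·70 + 0.0349·69 + 0.0585·48 + 1.1451·28 = 55.5167
Δx_3 = L[3,3] · Δd_3 = 1.1026 · 1 = 1.1026

1.1026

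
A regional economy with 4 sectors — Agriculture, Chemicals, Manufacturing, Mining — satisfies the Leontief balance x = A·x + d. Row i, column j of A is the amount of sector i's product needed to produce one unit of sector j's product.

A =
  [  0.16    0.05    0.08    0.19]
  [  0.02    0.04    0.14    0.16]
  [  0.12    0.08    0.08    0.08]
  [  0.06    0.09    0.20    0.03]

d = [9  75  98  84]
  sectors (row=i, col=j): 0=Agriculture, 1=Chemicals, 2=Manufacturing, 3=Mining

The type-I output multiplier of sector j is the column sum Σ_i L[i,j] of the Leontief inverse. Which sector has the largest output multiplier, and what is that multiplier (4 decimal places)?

Form M = I − A:
  [  0.84   -0.05   -0.08   -0.19]
  [ -0.02    0.96   -0.14   -0.16]
  [ -0.12   -0.08    0.92   -0.08]
  [ -0.06   -0.09   -0.20    0.97]
Leontief inverse L = M⁻¹:
  [  1.2389    0.1056    0.1836    0.2752]
  [  0.0718    1.0832    0.2169    0.2106]
  [  0.1783    0.1194    1.1532    0.1497]
  [  0.1201    0.1317    0.2693    1.0984]
Total output x = L · d:
  x_0 = 1.2389·9 + 0.1056·75 + 0.1836·98 + 0.2752·84 = 60.1888
  x_1 = 0.0718·9 + 1.0832·75 + 0.2169·98 + 0.2106·84 = 120.8349
  x_2 = 0.1783·9 + 0.1194·75 + 1.1532·98 + 0.1497·84 = 136.1498
  x_3 = 0.1201·9 + 0.1317·75 + 0.2693·98 + 1.0984·84 = 129.6046
Output multipliers (column sums of L):
  Agriculture: 1.6090
  Chemicals: 1.4399
  Manufacturing: 1.8229
  Mining: 1.7340

Manufacturing (1.8229)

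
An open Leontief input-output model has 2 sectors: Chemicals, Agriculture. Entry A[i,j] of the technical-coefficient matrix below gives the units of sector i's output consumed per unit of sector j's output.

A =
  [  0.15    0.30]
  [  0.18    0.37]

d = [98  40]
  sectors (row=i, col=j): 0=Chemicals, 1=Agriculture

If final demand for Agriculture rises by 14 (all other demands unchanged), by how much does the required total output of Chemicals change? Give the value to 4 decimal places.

Form M = I − A:
  [  0.85   -0.30]
  [ -0.18    0.63]
Leontief inverse L = M⁻¹:
  [  1.3084    0.6231]
  [  0.3738    1.7653]
Total output x = L · d:
  x_0 = 1.3084·98 + 0.6231·40 = 153.1464
  x_1 = 0.3738·98 + 1.7653·40 = 107.2482
Δx_0 = L[0,1] · Δd_1 = 0.6231 · 14 = 8.7227

8.7227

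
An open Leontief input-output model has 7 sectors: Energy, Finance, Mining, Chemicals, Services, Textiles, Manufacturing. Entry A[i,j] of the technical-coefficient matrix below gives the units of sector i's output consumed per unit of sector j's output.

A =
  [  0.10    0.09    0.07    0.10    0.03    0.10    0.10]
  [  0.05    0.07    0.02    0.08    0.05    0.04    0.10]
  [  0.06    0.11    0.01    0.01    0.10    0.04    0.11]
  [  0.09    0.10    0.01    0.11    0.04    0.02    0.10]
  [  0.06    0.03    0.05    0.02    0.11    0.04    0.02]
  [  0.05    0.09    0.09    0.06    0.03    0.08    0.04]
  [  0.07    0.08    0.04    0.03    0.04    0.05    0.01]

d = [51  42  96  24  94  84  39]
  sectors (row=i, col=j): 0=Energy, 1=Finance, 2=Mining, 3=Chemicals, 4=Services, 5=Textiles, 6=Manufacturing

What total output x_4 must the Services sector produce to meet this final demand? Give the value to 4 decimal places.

132.6076

Form M = I − A:
  [  0.90   -0.09   -0.07   -0.10   -0.03   -0.10   -0.10]
  [ -0.05    0.93   -0.02   -0.08   -0.05   -0.04   -0.10]
  [ -0.06   -0.11    0.99   -0.01   -0.10   -0.04   -0.11]
  [ -0.09   -0.10   -0.01    0.89   -0.04   -0.02   -0.10]
  [ -0.06   -0.03   -0.05   -0.02    0.89   -0.04   -0.02]
  [ -0.05   -0.09   -0.09   -0.06   -0.03    0.92   -0.04]
  [ -0.07   -0.08   -0.04   -0.03   -0.04   -0.05    0.99]
Leontief inverse L = M⁻¹:
  [  1.1731    0.1778    0.1137    0.1674    0.0829    0.1569    0.1740]
  [  0.0998    1.1269    0.0484    0.1251    0.0869    0.0764    0.1468]
  [  0.1100    0.1653    1.0425    0.0528    0.1422    0.0802    0.1551]
  [  0.1501    0.1674    0.0420    1.1674    0.0809    0.0629    0.1588]
  [  0.0990    0.0728    0.0757    0.0510    1.1468    0.0713    0.0570]
  [  0.1020    0.1549    0.1209    0.1072    0.0727    1.1208    0.0970]
  [  0.1092    0.1262    0.0645    0.0669    0.0711    0.0819    1.0525]
Total output x = L · d:
  x_0 = 1.1731·51 + 0.1778·42 + 0.1137·96 + 0.1674·24 + 0.0829·94 + 0.1569·84 + 0.1740·39 = 109.9888
  x_1 = 0.0998·51 + 1.1269·42 + 0.0484·96 + 0.1251·24 + 0.0869·94 + 0.0764·84 + 0.1468·39 = 80.3763
  x_2 = 0.1100·51 + 0.1653·42 + 1.0425·96 + 0.0528·24 + 0.1422·94 + 0.0802·84 + 0.1551·39 = 140.0464
  x_3 = 0.1501·51 + 0.1674·42 + 0.0420·96 + 1.1674·24 + 0.0809·94 + 0.0629·84 + 0.1588·39 = 65.8223
  x_4 = 0.0990·51 + 0.0728·42 + 0.0757·96 + 0.0510·24 + 1.1468·94 + 0.0713·84 + 0.0570·39 = 132.6076
  x_5 = 0.1020·51 + 0.1549·42 + 0.1209·96 + 0.1072·24 + 0.0727·94 + 1.1208·84 + 0.0970·39 = 130.6479
  x_6 = 0.1092·51 + 0.1262·42 + 0.0645·96 + 0.0669·24 + 0.0711·94 + 0.0819·84 + 1.0525·39 = 73.2753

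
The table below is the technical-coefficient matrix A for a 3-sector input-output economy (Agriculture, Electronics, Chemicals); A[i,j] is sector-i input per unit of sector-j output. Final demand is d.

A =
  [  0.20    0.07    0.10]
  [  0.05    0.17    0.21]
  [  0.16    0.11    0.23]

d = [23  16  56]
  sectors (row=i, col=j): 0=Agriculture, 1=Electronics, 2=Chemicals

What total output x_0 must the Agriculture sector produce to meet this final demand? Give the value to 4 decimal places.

43.6307

Form M = I − A:
  [  0.80   -0.07   -0.10]
  [ -0.05    0.83   -0.21]
  [ -0.16   -0.11    0.77]
Leontief inverse L = M⁻¹:
  [  1.2998    0.1369    0.2062]
  [  0.1521    1.2660    0.3650]
  [  0.2918    0.2093    1.3937]
Total output x = L · d:
  x_0 = 1.2998·23 + 0.1369·16 + 0.2062·56 = 43.6307
  x_1 = 0.1521·23 + 1.2660·16 + 0.3650·56 = 44.1977
  x_2 = 0.2918·23 + 0.2093·16 + 1.3937·56 = 88.1074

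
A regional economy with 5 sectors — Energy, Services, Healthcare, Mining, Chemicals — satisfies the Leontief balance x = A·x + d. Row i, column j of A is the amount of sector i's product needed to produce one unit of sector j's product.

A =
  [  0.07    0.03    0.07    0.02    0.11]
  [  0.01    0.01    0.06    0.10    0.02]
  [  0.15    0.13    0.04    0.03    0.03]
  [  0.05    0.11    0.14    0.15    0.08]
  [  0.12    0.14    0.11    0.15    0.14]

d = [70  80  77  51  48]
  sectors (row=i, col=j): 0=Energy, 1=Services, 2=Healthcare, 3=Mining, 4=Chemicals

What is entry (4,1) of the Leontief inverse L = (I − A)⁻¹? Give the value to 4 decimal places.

L[4,1] = 0.2354

Form M = I − A:
  [  0.93   -0.03   -0.07   -0.02   -0.11]
  [ -0.01    0.99   -0.06   -0.10   -0.02]
  [ -0.15   -0.13    0.96   -0.03   -0.03]
  [ -0.05   -0.11   -0.14    0.85   -0.08]
  [ -0.12   -0.14   -0.11   -0.15    0.86]
Leontief inverse L = M⁻¹:
  [  1.1181    0.0782    0.1139    0.0669    0.1550]
  [  0.0393    1.0449    0.0931    0.1351    0.0451]
  [  0.1903    0.1670    1.0853    0.0753    0.0731]
  [  0.1218    0.1895    0.2171    1.2344    0.1424]
  [  0.2080    0.2354    0.2077    0.2563    1.2260]
Total output x = L · d:
  x_0 = 1.1181·70 + 0.0782·80 + 0.1139·77 + 0.0669·51 + 0.1550·48 = 104.1469
  x_1 = 0.0393·70 + 1.0449·80 + 0.0931·77 + 0.1351·51 + 0.0451·48 = 102.5682
  x_2 = 0.1903·70 + 0.1670·80 + 1.0853·77 + 0.0753·51 + 0.0731·48 = 117.6048
  x_3 = 0.1218·70 + 0.1895·80 + 0.2171·77 + 1.2344·51 + 0.1424·48 = 110.1869
  x_4 = 0.2080·70 + 0.2354·80 + 0.2077·77 + 0.2563·51 + 1.2260·48 = 121.3044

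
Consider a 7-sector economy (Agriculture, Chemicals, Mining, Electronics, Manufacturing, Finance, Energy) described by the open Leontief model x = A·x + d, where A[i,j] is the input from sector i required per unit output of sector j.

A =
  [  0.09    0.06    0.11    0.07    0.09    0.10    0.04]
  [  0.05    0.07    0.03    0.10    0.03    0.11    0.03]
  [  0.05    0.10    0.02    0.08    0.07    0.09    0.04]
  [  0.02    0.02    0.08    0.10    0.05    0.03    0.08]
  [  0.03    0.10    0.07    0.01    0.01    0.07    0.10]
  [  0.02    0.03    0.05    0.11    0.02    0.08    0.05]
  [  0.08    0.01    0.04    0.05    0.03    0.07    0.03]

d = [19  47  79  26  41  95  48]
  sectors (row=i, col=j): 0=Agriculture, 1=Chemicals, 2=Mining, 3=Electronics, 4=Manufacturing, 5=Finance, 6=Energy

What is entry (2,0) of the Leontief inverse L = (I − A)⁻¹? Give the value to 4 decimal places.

L[2,0] = 0.0828

Form M = I − A:
  [  0.91   -0.06   -0.11   -0.07   -0.09   -0.10   -0.04]
  [ -0.05    0.93   -0.03   -0.10   -0.03   -0.11   -0.03]
  [ -0.05   -0.10    0.98   -0.08   -0.07   -0.09   -0.04]
  [ -0.02   -0.02   -0.08    0.90   -0.05   -0.03   -0.08]
  [ -0.03   -0.10   -0.07   -0.01    0.99   -0.07   -0.10]
  [ -0.02   -0.03   -0.05   -0.11   -0.02    0.92   -0.05]
  [ -0.08   -0.01   -0.04   -0.05   -0.03   -0.07    0.97]
Leontief inverse L = M⁻¹:
  [  1.1336    0.1147    0.1645    0.1434    0.1317    0.1747    0.0915]
  [  0.0795    1.1038    0.0710    0.1594    0.0591    0.1624    0.0680]
  [  0.0828    0.1390    1.0634    0.1401    0.0994    0.1479    0.0810]
  [  0.0486    0.0521    0.1147    1.1472    0.0770    0.0747    0.1148]
  [  0.0625    0.1332    0.1018    0.0625    1.0366    0.1234    0.1293]
  [  0.0446    0.0572    0.0836    0.1595    0.0449    1.1217    0.0827]
  [  0.1054    0.0375    0.0732    0.0918    0.0548    0.1108    1.0584]
Total output x = L · d:
  x_0 = 1.1336·19 + 0.1147·47 + 0.1645·79 + 0.1434·26 + 0.1317·41 + 0.1747·95 + 0.0915·48 = 70.0425
  x_1 = 0.0795·19 + 1.1038·47 + 0.0710·79 + 0.1594·26 + 0.0591·41 + 0.1624·95 + 0.0680·48 = 84.2610
  x_2 = 0.0828·19 + 0.1390·47 + 1.0634·79 + 0.1401·26 + 0.0994·41 + 0.1479·95 + 0.0810·48 = 117.7743
  x_3 = 0.0486·19 + 0.0521·47 + 0.1147·79 + 1.1472·26 + 0.0770·41 + 0.0747·95 + 0.1148·48 = 58.0293
  x_4 = 0.0625·19 + 0.1332·47 + 0.1018·79 + 0.0625·26 + 1.0366·41 + 0.1234·95 + 0.1293·48 = 77.5452
  x_5 = 0.0446·19 + 0.0572·47 + 0.0836·79 + 0.1595·26 + 0.0449·41 + 1.1217·95 + 0.0827·48 = 126.6602
  x_6 = 0.1054·19 + 0.0375·47 + 0.0732·79 + 0.0918·26 + 0.0548·41 + 0.1108·95 + 1.0584·48 = 75.5165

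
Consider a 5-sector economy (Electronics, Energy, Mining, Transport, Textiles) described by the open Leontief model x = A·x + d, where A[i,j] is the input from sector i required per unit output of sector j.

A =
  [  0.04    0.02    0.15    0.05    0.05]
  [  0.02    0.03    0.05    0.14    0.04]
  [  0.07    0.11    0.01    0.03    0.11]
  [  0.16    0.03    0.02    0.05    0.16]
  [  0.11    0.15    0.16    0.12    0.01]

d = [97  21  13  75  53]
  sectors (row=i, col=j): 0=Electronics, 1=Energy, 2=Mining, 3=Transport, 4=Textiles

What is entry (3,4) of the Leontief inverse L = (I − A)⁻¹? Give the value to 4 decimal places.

L[3,4] = 0.2028

Form M = I − A:
  [  0.96   -0.02   -0.15   -0.05   -0.05]
  [ -0.02    0.97   -0.05   -0.14   -0.04]
  [ -0.07   -0.11    0.99   -0.03   -0.11]
  [ -0.16   -0.03   -0.02    0.95   -0.16]
  [ -0.11   -0.15   -0.16   -0.12    0.99]
Leontief inverse L = M⁻¹:
  [  1.0805    0.0596    0.1831    0.0829    0.0907]
  [  0.0662    1.0596    0.0805    0.1727    0.0830]
  [  0.1096    0.1467    1.0586    0.0787    0.1418]
  [  0.2157    0.0804    0.0918    1.1043    0.2028]
  [  0.1739    0.2006    0.2148    0.1820    1.0803]
Total output x = L · d:
  x_0 = 1.0805·97 + 0.0596·21 + 0.1831·13 + 0.0829·75 + 0.0907·53 = 119.4620
  x_1 = 0.0662·97 + 1.0596·21 + 0.0805·13 + 0.1727·75 + 0.0830·53 = 47.0701
  x_2 = 0.1096·97 + 0.1467·21 + 1.0586·13 + 0.0787·75 + 0.1418·53 = 40.8959
  x_3 = 0.2157·97 + 0.0804·21 + 0.0918·13 + 1.1043·75 + 0.2028·53 = 117.3772
  x_4 = 0.1739·97 + 0.2006·21 + 0.2148·13 + 0.1820·75 + 1.0803·53 = 94.7777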